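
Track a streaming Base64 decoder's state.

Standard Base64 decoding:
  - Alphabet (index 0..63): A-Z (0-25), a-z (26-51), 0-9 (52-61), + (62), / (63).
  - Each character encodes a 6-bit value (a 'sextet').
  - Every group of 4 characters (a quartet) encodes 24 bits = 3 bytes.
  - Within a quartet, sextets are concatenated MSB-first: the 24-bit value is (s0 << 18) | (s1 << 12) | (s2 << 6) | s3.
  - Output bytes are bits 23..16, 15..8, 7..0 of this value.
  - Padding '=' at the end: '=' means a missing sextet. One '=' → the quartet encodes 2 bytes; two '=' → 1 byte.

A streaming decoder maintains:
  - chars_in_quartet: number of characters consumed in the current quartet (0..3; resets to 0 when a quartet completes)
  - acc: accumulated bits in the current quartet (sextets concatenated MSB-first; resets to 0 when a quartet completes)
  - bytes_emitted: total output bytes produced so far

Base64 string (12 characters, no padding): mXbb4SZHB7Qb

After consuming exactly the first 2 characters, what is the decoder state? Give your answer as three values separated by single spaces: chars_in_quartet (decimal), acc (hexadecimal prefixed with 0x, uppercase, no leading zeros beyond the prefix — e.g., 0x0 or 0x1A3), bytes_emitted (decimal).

Answer: 2 0x997 0

Derivation:
After char 0 ('m'=38): chars_in_quartet=1 acc=0x26 bytes_emitted=0
After char 1 ('X'=23): chars_in_quartet=2 acc=0x997 bytes_emitted=0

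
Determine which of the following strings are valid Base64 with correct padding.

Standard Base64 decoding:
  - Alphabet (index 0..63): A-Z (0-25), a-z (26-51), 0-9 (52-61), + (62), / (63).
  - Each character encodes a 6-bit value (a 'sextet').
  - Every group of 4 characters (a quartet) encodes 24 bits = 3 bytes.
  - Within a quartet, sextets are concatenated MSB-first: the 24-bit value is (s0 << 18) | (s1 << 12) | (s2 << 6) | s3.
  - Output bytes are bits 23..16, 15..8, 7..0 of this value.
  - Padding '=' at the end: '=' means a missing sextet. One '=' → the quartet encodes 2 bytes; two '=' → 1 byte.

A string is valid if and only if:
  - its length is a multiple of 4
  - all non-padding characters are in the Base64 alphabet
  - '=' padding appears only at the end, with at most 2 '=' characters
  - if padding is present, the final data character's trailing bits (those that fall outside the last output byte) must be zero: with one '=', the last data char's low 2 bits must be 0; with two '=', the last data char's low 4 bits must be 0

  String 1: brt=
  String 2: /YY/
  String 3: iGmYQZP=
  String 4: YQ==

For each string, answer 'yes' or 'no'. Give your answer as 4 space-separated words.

String 1: 'brt=' → invalid (bad trailing bits)
String 2: '/YY/' → valid
String 3: 'iGmYQZP=' → invalid (bad trailing bits)
String 4: 'YQ==' → valid

Answer: no yes no yes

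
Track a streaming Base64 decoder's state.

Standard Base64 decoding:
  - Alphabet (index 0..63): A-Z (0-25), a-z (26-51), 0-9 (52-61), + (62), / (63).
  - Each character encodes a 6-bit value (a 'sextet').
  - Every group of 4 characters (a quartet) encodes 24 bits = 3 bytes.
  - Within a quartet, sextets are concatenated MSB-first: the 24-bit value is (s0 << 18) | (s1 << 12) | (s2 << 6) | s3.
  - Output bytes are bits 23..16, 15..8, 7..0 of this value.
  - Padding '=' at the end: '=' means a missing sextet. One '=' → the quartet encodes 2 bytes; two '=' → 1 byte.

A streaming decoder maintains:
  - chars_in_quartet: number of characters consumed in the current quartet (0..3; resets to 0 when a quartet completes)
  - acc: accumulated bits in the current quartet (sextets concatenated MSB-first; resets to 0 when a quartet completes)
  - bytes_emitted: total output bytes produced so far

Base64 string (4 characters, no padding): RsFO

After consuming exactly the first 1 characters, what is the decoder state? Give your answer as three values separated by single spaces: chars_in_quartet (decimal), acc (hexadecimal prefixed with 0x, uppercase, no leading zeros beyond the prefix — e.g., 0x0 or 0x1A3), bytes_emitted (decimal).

Answer: 1 0x11 0

Derivation:
After char 0 ('R'=17): chars_in_quartet=1 acc=0x11 bytes_emitted=0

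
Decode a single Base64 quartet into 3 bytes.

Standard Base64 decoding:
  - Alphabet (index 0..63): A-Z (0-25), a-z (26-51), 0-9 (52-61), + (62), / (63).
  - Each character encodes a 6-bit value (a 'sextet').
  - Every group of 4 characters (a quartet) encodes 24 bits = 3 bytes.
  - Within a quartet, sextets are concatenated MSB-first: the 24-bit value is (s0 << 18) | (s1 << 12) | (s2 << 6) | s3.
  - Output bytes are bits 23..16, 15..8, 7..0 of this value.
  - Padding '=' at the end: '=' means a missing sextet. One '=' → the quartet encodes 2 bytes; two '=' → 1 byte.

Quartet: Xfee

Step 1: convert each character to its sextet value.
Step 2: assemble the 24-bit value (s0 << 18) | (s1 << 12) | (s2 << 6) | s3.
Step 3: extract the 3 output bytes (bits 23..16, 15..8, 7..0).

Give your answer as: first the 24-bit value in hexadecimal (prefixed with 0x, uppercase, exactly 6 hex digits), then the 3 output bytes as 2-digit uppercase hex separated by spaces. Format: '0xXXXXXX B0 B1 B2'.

Sextets: X=23, f=31, e=30, e=30
24-bit: (23<<18) | (31<<12) | (30<<6) | 30
      = 0x5C0000 | 0x01F000 | 0x000780 | 0x00001E
      = 0x5DF79E
Bytes: (v>>16)&0xFF=5D, (v>>8)&0xFF=F7, v&0xFF=9E

Answer: 0x5DF79E 5D F7 9E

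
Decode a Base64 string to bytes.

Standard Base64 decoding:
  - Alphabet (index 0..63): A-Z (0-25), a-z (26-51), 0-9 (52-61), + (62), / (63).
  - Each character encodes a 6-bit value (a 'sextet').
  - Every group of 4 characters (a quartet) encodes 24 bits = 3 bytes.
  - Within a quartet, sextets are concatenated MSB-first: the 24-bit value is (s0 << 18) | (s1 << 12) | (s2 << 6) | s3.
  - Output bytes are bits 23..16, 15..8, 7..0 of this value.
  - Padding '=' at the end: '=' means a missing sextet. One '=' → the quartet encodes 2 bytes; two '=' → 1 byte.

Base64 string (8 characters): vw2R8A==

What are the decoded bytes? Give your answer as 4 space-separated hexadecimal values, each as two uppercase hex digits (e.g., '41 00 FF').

Answer: BF 0D 91 F0

Derivation:
After char 0 ('v'=47): chars_in_quartet=1 acc=0x2F bytes_emitted=0
After char 1 ('w'=48): chars_in_quartet=2 acc=0xBF0 bytes_emitted=0
After char 2 ('2'=54): chars_in_quartet=3 acc=0x2FC36 bytes_emitted=0
After char 3 ('R'=17): chars_in_quartet=4 acc=0xBF0D91 -> emit BF 0D 91, reset; bytes_emitted=3
After char 4 ('8'=60): chars_in_quartet=1 acc=0x3C bytes_emitted=3
After char 5 ('A'=0): chars_in_quartet=2 acc=0xF00 bytes_emitted=3
Padding '==': partial quartet acc=0xF00 -> emit F0; bytes_emitted=4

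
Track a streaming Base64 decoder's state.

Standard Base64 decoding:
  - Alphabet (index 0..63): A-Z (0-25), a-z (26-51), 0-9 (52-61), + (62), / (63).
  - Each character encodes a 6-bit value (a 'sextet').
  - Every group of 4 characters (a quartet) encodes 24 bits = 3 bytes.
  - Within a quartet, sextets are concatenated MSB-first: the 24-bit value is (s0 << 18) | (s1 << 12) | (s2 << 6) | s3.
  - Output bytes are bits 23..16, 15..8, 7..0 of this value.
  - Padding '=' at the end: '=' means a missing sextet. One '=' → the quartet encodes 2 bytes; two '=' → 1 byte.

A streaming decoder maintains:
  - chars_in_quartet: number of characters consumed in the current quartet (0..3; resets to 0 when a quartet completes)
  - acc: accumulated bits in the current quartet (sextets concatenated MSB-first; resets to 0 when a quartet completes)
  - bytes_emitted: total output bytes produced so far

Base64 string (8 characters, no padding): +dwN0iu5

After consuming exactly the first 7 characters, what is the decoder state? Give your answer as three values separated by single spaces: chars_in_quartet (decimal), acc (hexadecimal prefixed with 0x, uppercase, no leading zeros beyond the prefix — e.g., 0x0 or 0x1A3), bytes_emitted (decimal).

Answer: 3 0x348AE 3

Derivation:
After char 0 ('+'=62): chars_in_quartet=1 acc=0x3E bytes_emitted=0
After char 1 ('d'=29): chars_in_quartet=2 acc=0xF9D bytes_emitted=0
After char 2 ('w'=48): chars_in_quartet=3 acc=0x3E770 bytes_emitted=0
After char 3 ('N'=13): chars_in_quartet=4 acc=0xF9DC0D -> emit F9 DC 0D, reset; bytes_emitted=3
After char 4 ('0'=52): chars_in_quartet=1 acc=0x34 bytes_emitted=3
After char 5 ('i'=34): chars_in_quartet=2 acc=0xD22 bytes_emitted=3
After char 6 ('u'=46): chars_in_quartet=3 acc=0x348AE bytes_emitted=3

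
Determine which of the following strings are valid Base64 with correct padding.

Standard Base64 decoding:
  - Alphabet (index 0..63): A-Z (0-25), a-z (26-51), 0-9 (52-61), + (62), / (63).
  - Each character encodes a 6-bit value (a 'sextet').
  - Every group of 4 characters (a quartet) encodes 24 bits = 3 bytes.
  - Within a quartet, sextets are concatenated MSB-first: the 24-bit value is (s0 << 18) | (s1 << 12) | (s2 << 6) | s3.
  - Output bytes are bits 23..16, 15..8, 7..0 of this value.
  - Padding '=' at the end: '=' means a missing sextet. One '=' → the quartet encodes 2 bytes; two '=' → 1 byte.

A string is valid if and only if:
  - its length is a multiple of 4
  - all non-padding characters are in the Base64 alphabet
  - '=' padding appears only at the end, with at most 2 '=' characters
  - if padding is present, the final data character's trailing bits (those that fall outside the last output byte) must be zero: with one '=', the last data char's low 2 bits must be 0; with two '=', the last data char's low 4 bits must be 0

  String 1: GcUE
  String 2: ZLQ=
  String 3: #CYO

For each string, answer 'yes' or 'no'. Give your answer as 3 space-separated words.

Answer: yes yes no

Derivation:
String 1: 'GcUE' → valid
String 2: 'ZLQ=' → valid
String 3: '#CYO' → invalid (bad char(s): ['#'])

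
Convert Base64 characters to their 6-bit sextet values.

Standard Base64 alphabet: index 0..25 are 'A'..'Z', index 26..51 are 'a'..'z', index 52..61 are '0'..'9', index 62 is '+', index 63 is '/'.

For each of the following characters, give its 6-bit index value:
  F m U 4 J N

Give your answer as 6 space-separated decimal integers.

'F': A..Z range, ord('F') − ord('A') = 5
'm': a..z range, 26 + ord('m') − ord('a') = 38
'U': A..Z range, ord('U') − ord('A') = 20
'4': 0..9 range, 52 + ord('4') − ord('0') = 56
'J': A..Z range, ord('J') − ord('A') = 9
'N': A..Z range, ord('N') − ord('A') = 13

Answer: 5 38 20 56 9 13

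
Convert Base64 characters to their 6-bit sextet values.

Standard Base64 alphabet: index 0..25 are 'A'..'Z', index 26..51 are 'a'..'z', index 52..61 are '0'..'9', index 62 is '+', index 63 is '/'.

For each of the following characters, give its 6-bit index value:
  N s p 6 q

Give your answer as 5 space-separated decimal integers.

'N': A..Z range, ord('N') − ord('A') = 13
's': a..z range, 26 + ord('s') − ord('a') = 44
'p': a..z range, 26 + ord('p') − ord('a') = 41
'6': 0..9 range, 52 + ord('6') − ord('0') = 58
'q': a..z range, 26 + ord('q') − ord('a') = 42

Answer: 13 44 41 58 42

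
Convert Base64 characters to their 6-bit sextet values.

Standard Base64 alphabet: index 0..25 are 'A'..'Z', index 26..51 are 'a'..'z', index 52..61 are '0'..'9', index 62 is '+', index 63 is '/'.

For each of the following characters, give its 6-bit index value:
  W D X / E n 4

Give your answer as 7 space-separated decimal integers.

Answer: 22 3 23 63 4 39 56

Derivation:
'W': A..Z range, ord('W') − ord('A') = 22
'D': A..Z range, ord('D') − ord('A') = 3
'X': A..Z range, ord('X') − ord('A') = 23
'/': index 63
'E': A..Z range, ord('E') − ord('A') = 4
'n': a..z range, 26 + ord('n') − ord('a') = 39
'4': 0..9 range, 52 + ord('4') − ord('0') = 56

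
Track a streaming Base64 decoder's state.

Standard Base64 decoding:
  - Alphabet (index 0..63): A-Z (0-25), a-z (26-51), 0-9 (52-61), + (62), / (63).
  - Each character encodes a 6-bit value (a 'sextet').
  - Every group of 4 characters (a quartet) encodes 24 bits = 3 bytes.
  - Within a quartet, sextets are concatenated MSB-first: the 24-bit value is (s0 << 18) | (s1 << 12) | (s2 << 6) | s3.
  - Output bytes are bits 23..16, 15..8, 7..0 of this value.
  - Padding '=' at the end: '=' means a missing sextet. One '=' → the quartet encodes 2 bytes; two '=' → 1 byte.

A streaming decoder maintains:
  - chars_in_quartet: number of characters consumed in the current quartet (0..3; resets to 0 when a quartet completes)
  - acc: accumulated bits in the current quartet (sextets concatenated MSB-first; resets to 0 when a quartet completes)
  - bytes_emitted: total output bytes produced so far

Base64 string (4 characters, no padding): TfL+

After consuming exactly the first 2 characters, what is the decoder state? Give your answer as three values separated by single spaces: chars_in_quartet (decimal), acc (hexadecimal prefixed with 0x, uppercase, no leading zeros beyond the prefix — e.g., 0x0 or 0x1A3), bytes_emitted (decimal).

Answer: 2 0x4DF 0

Derivation:
After char 0 ('T'=19): chars_in_quartet=1 acc=0x13 bytes_emitted=0
After char 1 ('f'=31): chars_in_quartet=2 acc=0x4DF bytes_emitted=0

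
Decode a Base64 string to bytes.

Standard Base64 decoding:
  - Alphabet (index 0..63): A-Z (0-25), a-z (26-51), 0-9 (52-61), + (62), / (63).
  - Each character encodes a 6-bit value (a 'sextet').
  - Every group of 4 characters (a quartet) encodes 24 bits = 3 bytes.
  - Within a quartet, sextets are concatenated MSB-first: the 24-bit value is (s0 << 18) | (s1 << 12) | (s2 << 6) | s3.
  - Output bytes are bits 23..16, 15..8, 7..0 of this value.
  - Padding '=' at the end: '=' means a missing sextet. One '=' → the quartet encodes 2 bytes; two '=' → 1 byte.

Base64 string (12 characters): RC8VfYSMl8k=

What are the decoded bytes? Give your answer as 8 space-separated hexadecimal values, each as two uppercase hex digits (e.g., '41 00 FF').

Answer: 44 2F 15 7D 84 8C 97 C9

Derivation:
After char 0 ('R'=17): chars_in_quartet=1 acc=0x11 bytes_emitted=0
After char 1 ('C'=2): chars_in_quartet=2 acc=0x442 bytes_emitted=0
After char 2 ('8'=60): chars_in_quartet=3 acc=0x110BC bytes_emitted=0
After char 3 ('V'=21): chars_in_quartet=4 acc=0x442F15 -> emit 44 2F 15, reset; bytes_emitted=3
After char 4 ('f'=31): chars_in_quartet=1 acc=0x1F bytes_emitted=3
After char 5 ('Y'=24): chars_in_quartet=2 acc=0x7D8 bytes_emitted=3
After char 6 ('S'=18): chars_in_quartet=3 acc=0x1F612 bytes_emitted=3
After char 7 ('M'=12): chars_in_quartet=4 acc=0x7D848C -> emit 7D 84 8C, reset; bytes_emitted=6
After char 8 ('l'=37): chars_in_quartet=1 acc=0x25 bytes_emitted=6
After char 9 ('8'=60): chars_in_quartet=2 acc=0x97C bytes_emitted=6
After char 10 ('k'=36): chars_in_quartet=3 acc=0x25F24 bytes_emitted=6
Padding '=': partial quartet acc=0x25F24 -> emit 97 C9; bytes_emitted=8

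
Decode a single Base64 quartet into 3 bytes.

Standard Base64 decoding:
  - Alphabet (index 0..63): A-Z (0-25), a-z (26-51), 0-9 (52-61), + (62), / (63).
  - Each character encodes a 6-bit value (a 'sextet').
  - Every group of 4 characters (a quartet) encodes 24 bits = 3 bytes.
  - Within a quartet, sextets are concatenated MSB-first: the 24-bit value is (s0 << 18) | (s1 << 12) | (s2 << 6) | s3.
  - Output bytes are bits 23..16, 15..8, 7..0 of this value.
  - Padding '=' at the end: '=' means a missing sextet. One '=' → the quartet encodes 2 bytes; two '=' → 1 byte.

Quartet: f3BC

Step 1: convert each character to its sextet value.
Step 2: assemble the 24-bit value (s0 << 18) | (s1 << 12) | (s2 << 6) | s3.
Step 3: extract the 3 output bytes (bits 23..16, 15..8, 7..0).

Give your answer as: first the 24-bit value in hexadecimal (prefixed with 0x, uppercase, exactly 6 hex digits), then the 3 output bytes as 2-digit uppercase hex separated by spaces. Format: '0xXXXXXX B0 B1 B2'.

Answer: 0x7F7042 7F 70 42

Derivation:
Sextets: f=31, 3=55, B=1, C=2
24-bit: (31<<18) | (55<<12) | (1<<6) | 2
      = 0x7C0000 | 0x037000 | 0x000040 | 0x000002
      = 0x7F7042
Bytes: (v>>16)&0xFF=7F, (v>>8)&0xFF=70, v&0xFF=42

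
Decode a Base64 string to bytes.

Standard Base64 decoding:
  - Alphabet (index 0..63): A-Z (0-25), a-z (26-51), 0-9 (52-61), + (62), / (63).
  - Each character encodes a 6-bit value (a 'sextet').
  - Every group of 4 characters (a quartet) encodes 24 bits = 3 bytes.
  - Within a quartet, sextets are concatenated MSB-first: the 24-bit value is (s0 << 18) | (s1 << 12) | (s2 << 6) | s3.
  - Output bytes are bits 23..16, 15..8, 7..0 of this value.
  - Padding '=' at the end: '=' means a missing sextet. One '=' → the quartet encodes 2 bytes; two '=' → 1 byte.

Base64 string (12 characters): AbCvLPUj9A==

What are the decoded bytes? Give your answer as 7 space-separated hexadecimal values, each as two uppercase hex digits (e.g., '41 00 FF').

Answer: 01 B0 AF 2C F5 23 F4

Derivation:
After char 0 ('A'=0): chars_in_quartet=1 acc=0x0 bytes_emitted=0
After char 1 ('b'=27): chars_in_quartet=2 acc=0x1B bytes_emitted=0
After char 2 ('C'=2): chars_in_quartet=3 acc=0x6C2 bytes_emitted=0
After char 3 ('v'=47): chars_in_quartet=4 acc=0x1B0AF -> emit 01 B0 AF, reset; bytes_emitted=3
After char 4 ('L'=11): chars_in_quartet=1 acc=0xB bytes_emitted=3
After char 5 ('P'=15): chars_in_quartet=2 acc=0x2CF bytes_emitted=3
After char 6 ('U'=20): chars_in_quartet=3 acc=0xB3D4 bytes_emitted=3
After char 7 ('j'=35): chars_in_quartet=4 acc=0x2CF523 -> emit 2C F5 23, reset; bytes_emitted=6
After char 8 ('9'=61): chars_in_quartet=1 acc=0x3D bytes_emitted=6
After char 9 ('A'=0): chars_in_quartet=2 acc=0xF40 bytes_emitted=6
Padding '==': partial quartet acc=0xF40 -> emit F4; bytes_emitted=7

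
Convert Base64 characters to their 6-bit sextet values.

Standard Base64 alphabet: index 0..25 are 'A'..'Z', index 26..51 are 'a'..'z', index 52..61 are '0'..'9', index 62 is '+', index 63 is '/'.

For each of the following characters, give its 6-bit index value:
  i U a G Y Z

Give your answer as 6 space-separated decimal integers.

Answer: 34 20 26 6 24 25

Derivation:
'i': a..z range, 26 + ord('i') − ord('a') = 34
'U': A..Z range, ord('U') − ord('A') = 20
'a': a..z range, 26 + ord('a') − ord('a') = 26
'G': A..Z range, ord('G') − ord('A') = 6
'Y': A..Z range, ord('Y') − ord('A') = 24
'Z': A..Z range, ord('Z') − ord('A') = 25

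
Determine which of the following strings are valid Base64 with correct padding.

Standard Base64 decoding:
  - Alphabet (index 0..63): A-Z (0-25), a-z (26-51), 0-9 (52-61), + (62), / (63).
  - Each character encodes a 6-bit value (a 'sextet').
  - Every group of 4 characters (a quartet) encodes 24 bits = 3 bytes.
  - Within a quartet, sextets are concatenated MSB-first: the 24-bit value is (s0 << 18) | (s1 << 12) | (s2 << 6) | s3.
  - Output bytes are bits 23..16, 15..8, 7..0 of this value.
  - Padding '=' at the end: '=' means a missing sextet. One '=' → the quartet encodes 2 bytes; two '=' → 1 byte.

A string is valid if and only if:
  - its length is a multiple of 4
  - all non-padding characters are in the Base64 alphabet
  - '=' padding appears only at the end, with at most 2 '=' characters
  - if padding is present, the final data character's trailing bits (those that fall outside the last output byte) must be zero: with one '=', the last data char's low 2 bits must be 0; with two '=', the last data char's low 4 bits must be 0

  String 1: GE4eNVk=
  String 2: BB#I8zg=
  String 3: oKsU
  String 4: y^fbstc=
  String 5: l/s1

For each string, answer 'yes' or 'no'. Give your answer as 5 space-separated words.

Answer: yes no yes no yes

Derivation:
String 1: 'GE4eNVk=' → valid
String 2: 'BB#I8zg=' → invalid (bad char(s): ['#'])
String 3: 'oKsU' → valid
String 4: 'y^fbstc=' → invalid (bad char(s): ['^'])
String 5: 'l/s1' → valid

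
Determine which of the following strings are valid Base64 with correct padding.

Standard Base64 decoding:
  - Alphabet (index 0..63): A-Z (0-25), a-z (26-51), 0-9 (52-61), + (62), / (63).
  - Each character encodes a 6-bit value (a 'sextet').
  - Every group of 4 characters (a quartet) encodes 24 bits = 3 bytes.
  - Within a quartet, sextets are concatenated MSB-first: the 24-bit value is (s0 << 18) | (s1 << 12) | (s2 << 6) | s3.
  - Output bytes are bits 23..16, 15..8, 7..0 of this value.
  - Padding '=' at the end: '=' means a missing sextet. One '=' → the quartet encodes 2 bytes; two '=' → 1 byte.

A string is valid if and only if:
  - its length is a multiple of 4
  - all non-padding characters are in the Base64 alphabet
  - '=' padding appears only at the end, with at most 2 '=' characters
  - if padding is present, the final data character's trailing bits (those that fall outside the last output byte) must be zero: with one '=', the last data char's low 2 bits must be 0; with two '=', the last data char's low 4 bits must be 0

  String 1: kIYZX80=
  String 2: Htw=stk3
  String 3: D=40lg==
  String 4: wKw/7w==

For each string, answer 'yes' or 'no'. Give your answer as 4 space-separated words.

String 1: 'kIYZX80=' → valid
String 2: 'Htw=stk3' → invalid (bad char(s): ['=']; '=' in middle)
String 3: 'D=40lg==' → invalid (bad char(s): ['=']; '=' in middle)
String 4: 'wKw/7w==' → valid

Answer: yes no no yes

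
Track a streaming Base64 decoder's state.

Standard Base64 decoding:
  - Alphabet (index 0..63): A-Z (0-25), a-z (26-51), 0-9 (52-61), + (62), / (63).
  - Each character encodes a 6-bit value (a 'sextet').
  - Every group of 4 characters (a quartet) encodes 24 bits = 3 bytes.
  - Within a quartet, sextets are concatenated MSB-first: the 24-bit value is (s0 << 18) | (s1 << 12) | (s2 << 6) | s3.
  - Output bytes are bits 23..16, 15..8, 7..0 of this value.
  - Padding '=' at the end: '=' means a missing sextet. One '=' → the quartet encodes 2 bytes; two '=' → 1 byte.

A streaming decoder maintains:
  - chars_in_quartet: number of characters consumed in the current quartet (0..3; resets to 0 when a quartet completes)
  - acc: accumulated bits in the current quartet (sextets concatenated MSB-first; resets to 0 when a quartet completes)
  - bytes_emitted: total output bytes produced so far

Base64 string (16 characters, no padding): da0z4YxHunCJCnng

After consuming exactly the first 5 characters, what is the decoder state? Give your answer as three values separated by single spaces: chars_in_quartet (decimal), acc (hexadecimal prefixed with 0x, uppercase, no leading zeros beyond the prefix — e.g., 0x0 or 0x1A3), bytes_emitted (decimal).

Answer: 1 0x38 3

Derivation:
After char 0 ('d'=29): chars_in_quartet=1 acc=0x1D bytes_emitted=0
After char 1 ('a'=26): chars_in_quartet=2 acc=0x75A bytes_emitted=0
After char 2 ('0'=52): chars_in_quartet=3 acc=0x1D6B4 bytes_emitted=0
After char 3 ('z'=51): chars_in_quartet=4 acc=0x75AD33 -> emit 75 AD 33, reset; bytes_emitted=3
After char 4 ('4'=56): chars_in_quartet=1 acc=0x38 bytes_emitted=3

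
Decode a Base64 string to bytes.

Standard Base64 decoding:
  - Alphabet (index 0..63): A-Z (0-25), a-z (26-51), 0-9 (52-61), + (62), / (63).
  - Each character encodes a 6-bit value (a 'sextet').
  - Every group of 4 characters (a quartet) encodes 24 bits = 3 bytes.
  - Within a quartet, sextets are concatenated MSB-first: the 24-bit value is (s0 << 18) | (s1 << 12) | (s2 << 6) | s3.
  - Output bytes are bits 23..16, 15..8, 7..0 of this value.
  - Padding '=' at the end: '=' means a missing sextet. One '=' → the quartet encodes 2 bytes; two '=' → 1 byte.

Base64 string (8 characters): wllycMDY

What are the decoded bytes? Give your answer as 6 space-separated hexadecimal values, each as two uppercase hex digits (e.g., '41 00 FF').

After char 0 ('w'=48): chars_in_quartet=1 acc=0x30 bytes_emitted=0
After char 1 ('l'=37): chars_in_quartet=2 acc=0xC25 bytes_emitted=0
After char 2 ('l'=37): chars_in_quartet=3 acc=0x30965 bytes_emitted=0
After char 3 ('y'=50): chars_in_quartet=4 acc=0xC25972 -> emit C2 59 72, reset; bytes_emitted=3
After char 4 ('c'=28): chars_in_quartet=1 acc=0x1C bytes_emitted=3
After char 5 ('M'=12): chars_in_quartet=2 acc=0x70C bytes_emitted=3
After char 6 ('D'=3): chars_in_quartet=3 acc=0x1C303 bytes_emitted=3
After char 7 ('Y'=24): chars_in_quartet=4 acc=0x70C0D8 -> emit 70 C0 D8, reset; bytes_emitted=6

Answer: C2 59 72 70 C0 D8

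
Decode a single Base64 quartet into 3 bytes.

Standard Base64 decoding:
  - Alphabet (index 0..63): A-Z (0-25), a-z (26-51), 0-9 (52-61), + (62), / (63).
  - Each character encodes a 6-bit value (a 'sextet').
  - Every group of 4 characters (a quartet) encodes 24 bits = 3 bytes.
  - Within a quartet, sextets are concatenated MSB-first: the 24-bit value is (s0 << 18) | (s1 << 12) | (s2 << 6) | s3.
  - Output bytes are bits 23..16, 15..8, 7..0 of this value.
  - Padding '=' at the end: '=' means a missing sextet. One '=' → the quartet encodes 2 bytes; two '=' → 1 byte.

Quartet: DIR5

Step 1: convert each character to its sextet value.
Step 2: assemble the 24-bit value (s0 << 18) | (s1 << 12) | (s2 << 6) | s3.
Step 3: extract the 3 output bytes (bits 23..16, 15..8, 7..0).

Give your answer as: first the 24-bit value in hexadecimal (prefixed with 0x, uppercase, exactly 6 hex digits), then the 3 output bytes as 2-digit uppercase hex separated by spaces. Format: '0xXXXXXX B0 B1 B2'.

Sextets: D=3, I=8, R=17, 5=57
24-bit: (3<<18) | (8<<12) | (17<<6) | 57
      = 0x0C0000 | 0x008000 | 0x000440 | 0x000039
      = 0x0C8479
Bytes: (v>>16)&0xFF=0C, (v>>8)&0xFF=84, v&0xFF=79

Answer: 0x0C8479 0C 84 79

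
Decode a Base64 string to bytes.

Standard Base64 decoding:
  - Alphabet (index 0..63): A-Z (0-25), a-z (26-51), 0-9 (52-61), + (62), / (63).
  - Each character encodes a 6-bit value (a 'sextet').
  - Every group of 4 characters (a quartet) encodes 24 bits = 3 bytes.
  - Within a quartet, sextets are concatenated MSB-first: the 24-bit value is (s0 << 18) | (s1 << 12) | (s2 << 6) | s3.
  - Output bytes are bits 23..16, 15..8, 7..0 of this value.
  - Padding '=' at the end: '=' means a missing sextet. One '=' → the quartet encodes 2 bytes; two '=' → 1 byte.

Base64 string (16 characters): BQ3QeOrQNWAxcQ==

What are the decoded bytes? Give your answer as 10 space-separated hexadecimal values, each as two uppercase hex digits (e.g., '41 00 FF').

After char 0 ('B'=1): chars_in_quartet=1 acc=0x1 bytes_emitted=0
After char 1 ('Q'=16): chars_in_quartet=2 acc=0x50 bytes_emitted=0
After char 2 ('3'=55): chars_in_quartet=3 acc=0x1437 bytes_emitted=0
After char 3 ('Q'=16): chars_in_quartet=4 acc=0x50DD0 -> emit 05 0D D0, reset; bytes_emitted=3
After char 4 ('e'=30): chars_in_quartet=1 acc=0x1E bytes_emitted=3
After char 5 ('O'=14): chars_in_quartet=2 acc=0x78E bytes_emitted=3
After char 6 ('r'=43): chars_in_quartet=3 acc=0x1E3AB bytes_emitted=3
After char 7 ('Q'=16): chars_in_quartet=4 acc=0x78EAD0 -> emit 78 EA D0, reset; bytes_emitted=6
After char 8 ('N'=13): chars_in_quartet=1 acc=0xD bytes_emitted=6
After char 9 ('W'=22): chars_in_quartet=2 acc=0x356 bytes_emitted=6
After char 10 ('A'=0): chars_in_quartet=3 acc=0xD580 bytes_emitted=6
After char 11 ('x'=49): chars_in_quartet=4 acc=0x356031 -> emit 35 60 31, reset; bytes_emitted=9
After char 12 ('c'=28): chars_in_quartet=1 acc=0x1C bytes_emitted=9
After char 13 ('Q'=16): chars_in_quartet=2 acc=0x710 bytes_emitted=9
Padding '==': partial quartet acc=0x710 -> emit 71; bytes_emitted=10

Answer: 05 0D D0 78 EA D0 35 60 31 71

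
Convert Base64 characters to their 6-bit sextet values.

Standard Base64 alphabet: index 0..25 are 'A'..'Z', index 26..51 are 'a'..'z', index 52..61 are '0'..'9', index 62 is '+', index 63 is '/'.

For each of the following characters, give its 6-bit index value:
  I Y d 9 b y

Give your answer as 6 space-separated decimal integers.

Answer: 8 24 29 61 27 50

Derivation:
'I': A..Z range, ord('I') − ord('A') = 8
'Y': A..Z range, ord('Y') − ord('A') = 24
'd': a..z range, 26 + ord('d') − ord('a') = 29
'9': 0..9 range, 52 + ord('9') − ord('0') = 61
'b': a..z range, 26 + ord('b') − ord('a') = 27
'y': a..z range, 26 + ord('y') − ord('a') = 50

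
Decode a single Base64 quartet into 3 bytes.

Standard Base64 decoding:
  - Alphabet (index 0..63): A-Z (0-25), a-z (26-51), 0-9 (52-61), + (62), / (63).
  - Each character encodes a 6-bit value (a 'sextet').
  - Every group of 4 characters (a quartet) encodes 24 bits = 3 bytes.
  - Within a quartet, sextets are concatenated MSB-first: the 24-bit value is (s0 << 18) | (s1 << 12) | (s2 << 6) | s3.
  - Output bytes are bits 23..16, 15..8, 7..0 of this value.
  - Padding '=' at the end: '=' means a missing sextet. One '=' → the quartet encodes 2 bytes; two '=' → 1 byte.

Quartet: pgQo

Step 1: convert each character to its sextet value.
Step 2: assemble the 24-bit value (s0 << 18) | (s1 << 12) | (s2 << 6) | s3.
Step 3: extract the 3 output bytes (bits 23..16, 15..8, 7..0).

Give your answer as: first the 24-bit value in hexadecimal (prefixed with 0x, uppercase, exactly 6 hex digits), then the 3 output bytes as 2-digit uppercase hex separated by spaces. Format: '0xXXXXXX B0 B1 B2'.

Sextets: p=41, g=32, Q=16, o=40
24-bit: (41<<18) | (32<<12) | (16<<6) | 40
      = 0xA40000 | 0x020000 | 0x000400 | 0x000028
      = 0xA60428
Bytes: (v>>16)&0xFF=A6, (v>>8)&0xFF=04, v&0xFF=28

Answer: 0xA60428 A6 04 28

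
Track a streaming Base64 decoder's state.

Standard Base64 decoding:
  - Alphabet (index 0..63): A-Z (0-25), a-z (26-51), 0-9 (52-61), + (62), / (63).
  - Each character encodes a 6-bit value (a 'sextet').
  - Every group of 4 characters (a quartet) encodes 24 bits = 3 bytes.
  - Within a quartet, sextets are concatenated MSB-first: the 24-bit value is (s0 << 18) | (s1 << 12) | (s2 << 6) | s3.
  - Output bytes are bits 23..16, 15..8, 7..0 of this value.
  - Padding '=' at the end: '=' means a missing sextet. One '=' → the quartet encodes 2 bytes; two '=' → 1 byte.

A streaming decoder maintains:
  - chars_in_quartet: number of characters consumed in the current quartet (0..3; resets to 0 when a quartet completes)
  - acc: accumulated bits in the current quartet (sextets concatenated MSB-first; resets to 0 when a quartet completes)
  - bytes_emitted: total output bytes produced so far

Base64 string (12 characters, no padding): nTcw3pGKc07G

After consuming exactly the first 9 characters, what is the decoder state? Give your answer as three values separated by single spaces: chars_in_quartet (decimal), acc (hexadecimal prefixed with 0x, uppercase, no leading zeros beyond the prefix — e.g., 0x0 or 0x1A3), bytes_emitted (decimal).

Answer: 1 0x1C 6

Derivation:
After char 0 ('n'=39): chars_in_quartet=1 acc=0x27 bytes_emitted=0
After char 1 ('T'=19): chars_in_quartet=2 acc=0x9D3 bytes_emitted=0
After char 2 ('c'=28): chars_in_quartet=3 acc=0x274DC bytes_emitted=0
After char 3 ('w'=48): chars_in_quartet=4 acc=0x9D3730 -> emit 9D 37 30, reset; bytes_emitted=3
After char 4 ('3'=55): chars_in_quartet=1 acc=0x37 bytes_emitted=3
After char 5 ('p'=41): chars_in_quartet=2 acc=0xDE9 bytes_emitted=3
After char 6 ('G'=6): chars_in_quartet=3 acc=0x37A46 bytes_emitted=3
After char 7 ('K'=10): chars_in_quartet=4 acc=0xDE918A -> emit DE 91 8A, reset; bytes_emitted=6
After char 8 ('c'=28): chars_in_quartet=1 acc=0x1C bytes_emitted=6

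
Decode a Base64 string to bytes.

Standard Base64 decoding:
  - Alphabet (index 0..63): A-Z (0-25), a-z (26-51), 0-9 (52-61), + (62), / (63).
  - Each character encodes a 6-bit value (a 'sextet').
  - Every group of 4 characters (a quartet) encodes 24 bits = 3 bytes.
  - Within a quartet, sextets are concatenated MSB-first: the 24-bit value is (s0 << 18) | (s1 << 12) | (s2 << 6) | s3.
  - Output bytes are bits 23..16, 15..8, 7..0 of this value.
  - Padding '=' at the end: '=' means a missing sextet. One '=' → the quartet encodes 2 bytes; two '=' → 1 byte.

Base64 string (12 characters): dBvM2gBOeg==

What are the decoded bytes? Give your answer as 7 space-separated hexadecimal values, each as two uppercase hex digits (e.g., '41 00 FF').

After char 0 ('d'=29): chars_in_quartet=1 acc=0x1D bytes_emitted=0
After char 1 ('B'=1): chars_in_quartet=2 acc=0x741 bytes_emitted=0
After char 2 ('v'=47): chars_in_quartet=3 acc=0x1D06F bytes_emitted=0
After char 3 ('M'=12): chars_in_quartet=4 acc=0x741BCC -> emit 74 1B CC, reset; bytes_emitted=3
After char 4 ('2'=54): chars_in_quartet=1 acc=0x36 bytes_emitted=3
After char 5 ('g'=32): chars_in_quartet=2 acc=0xDA0 bytes_emitted=3
After char 6 ('B'=1): chars_in_quartet=3 acc=0x36801 bytes_emitted=3
After char 7 ('O'=14): chars_in_quartet=4 acc=0xDA004E -> emit DA 00 4E, reset; bytes_emitted=6
After char 8 ('e'=30): chars_in_quartet=1 acc=0x1E bytes_emitted=6
After char 9 ('g'=32): chars_in_quartet=2 acc=0x7A0 bytes_emitted=6
Padding '==': partial quartet acc=0x7A0 -> emit 7A; bytes_emitted=7

Answer: 74 1B CC DA 00 4E 7A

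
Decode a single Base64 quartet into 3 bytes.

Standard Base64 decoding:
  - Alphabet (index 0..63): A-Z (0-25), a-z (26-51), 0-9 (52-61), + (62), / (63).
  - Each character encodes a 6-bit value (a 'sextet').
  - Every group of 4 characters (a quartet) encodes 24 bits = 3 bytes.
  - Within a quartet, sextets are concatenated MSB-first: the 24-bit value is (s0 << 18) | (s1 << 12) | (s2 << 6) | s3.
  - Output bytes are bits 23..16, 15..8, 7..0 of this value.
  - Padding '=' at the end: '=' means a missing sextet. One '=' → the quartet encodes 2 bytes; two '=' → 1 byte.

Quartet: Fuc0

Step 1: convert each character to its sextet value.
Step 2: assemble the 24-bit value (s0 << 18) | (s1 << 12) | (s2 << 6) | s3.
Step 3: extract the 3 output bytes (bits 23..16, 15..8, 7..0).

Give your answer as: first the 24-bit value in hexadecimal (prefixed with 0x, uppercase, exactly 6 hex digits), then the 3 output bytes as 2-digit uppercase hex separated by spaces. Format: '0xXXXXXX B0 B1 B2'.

Sextets: F=5, u=46, c=28, 0=52
24-bit: (5<<18) | (46<<12) | (28<<6) | 52
      = 0x140000 | 0x02E000 | 0x000700 | 0x000034
      = 0x16E734
Bytes: (v>>16)&0xFF=16, (v>>8)&0xFF=E7, v&0xFF=34

Answer: 0x16E734 16 E7 34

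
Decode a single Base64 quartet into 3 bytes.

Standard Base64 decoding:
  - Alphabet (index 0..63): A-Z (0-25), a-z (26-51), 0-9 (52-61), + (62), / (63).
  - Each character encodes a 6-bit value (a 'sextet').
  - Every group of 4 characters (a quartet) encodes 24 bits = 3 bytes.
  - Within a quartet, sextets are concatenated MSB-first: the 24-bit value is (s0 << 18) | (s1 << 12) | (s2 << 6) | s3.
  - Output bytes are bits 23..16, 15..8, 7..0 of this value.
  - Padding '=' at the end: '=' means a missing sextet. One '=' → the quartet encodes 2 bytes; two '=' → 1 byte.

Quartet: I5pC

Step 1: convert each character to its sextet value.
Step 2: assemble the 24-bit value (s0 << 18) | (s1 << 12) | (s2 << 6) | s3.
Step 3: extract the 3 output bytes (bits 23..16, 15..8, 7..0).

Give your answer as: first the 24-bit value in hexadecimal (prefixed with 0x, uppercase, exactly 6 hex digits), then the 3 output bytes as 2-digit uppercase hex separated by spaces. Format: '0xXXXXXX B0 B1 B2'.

Sextets: I=8, 5=57, p=41, C=2
24-bit: (8<<18) | (57<<12) | (41<<6) | 2
      = 0x200000 | 0x039000 | 0x000A40 | 0x000002
      = 0x239A42
Bytes: (v>>16)&0xFF=23, (v>>8)&0xFF=9A, v&0xFF=42

Answer: 0x239A42 23 9A 42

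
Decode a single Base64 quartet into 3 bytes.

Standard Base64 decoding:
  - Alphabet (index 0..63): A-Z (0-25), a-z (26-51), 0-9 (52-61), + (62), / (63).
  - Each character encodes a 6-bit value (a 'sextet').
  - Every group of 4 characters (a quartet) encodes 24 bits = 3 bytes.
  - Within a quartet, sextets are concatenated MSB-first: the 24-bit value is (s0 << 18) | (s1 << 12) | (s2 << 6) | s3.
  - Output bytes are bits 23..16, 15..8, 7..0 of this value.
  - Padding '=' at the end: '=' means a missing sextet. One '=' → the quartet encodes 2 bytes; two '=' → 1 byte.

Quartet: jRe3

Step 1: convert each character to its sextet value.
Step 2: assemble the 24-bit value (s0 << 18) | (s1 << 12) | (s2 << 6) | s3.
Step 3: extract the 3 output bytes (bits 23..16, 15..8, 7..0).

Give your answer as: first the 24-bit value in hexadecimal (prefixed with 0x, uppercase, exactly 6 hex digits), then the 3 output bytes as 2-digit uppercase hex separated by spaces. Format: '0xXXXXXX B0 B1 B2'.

Answer: 0x8D17B7 8D 17 B7

Derivation:
Sextets: j=35, R=17, e=30, 3=55
24-bit: (35<<18) | (17<<12) | (30<<6) | 55
      = 0x8C0000 | 0x011000 | 0x000780 | 0x000037
      = 0x8D17B7
Bytes: (v>>16)&0xFF=8D, (v>>8)&0xFF=17, v&0xFF=B7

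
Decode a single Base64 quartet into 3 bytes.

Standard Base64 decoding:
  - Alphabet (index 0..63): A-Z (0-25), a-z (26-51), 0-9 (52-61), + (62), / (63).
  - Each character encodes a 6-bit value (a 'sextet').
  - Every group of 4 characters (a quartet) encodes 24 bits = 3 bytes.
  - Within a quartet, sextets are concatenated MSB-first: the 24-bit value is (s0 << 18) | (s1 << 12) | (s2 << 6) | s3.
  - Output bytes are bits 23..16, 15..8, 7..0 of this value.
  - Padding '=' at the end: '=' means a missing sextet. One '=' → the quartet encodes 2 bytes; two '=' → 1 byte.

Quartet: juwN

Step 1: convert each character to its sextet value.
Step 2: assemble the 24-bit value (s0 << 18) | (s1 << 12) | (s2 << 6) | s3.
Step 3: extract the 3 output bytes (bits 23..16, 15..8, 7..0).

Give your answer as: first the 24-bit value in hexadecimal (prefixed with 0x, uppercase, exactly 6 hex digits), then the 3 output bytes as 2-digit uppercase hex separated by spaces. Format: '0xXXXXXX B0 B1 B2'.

Answer: 0x8EEC0D 8E EC 0D

Derivation:
Sextets: j=35, u=46, w=48, N=13
24-bit: (35<<18) | (46<<12) | (48<<6) | 13
      = 0x8C0000 | 0x02E000 | 0x000C00 | 0x00000D
      = 0x8EEC0D
Bytes: (v>>16)&0xFF=8E, (v>>8)&0xFF=EC, v&0xFF=0D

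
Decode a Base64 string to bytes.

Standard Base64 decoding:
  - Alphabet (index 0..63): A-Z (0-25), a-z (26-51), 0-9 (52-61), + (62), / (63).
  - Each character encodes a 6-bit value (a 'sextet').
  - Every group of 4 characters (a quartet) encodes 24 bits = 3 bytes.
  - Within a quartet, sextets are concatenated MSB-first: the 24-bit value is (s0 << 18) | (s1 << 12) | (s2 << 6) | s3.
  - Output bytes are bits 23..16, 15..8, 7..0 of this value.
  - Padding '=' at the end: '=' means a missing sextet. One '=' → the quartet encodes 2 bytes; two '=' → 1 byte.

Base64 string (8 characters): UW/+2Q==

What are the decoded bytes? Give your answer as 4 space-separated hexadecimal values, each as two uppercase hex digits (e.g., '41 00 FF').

Answer: 51 6F FE D9

Derivation:
After char 0 ('U'=20): chars_in_quartet=1 acc=0x14 bytes_emitted=0
After char 1 ('W'=22): chars_in_quartet=2 acc=0x516 bytes_emitted=0
After char 2 ('/'=63): chars_in_quartet=3 acc=0x145BF bytes_emitted=0
After char 3 ('+'=62): chars_in_quartet=4 acc=0x516FFE -> emit 51 6F FE, reset; bytes_emitted=3
After char 4 ('2'=54): chars_in_quartet=1 acc=0x36 bytes_emitted=3
After char 5 ('Q'=16): chars_in_quartet=2 acc=0xD90 bytes_emitted=3
Padding '==': partial quartet acc=0xD90 -> emit D9; bytes_emitted=4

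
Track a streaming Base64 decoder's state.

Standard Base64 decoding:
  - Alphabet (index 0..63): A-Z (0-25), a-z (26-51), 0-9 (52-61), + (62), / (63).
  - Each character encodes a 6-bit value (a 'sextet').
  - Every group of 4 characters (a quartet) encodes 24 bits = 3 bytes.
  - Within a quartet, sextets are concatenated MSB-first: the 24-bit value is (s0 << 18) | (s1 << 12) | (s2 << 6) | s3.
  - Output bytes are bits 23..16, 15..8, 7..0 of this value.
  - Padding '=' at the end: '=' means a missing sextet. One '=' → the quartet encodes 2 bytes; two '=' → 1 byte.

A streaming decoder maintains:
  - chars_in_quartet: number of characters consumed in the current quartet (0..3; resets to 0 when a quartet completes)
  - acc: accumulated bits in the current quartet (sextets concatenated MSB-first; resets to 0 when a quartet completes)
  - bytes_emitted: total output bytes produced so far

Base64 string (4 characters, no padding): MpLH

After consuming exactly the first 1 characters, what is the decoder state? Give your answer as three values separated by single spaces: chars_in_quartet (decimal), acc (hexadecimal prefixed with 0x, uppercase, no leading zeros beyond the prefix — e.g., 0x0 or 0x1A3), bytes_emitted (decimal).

After char 0 ('M'=12): chars_in_quartet=1 acc=0xC bytes_emitted=0

Answer: 1 0xC 0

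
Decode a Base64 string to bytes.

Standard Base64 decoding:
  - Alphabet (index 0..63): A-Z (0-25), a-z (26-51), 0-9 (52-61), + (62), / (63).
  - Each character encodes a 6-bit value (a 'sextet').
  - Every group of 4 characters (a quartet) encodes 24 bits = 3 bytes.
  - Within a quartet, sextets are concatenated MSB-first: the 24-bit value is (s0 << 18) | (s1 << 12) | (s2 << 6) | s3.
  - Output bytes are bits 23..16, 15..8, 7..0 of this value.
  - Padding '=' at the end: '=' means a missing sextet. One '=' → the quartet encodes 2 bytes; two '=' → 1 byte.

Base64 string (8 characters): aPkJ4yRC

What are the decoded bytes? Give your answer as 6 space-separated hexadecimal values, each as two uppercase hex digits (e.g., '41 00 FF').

After char 0 ('a'=26): chars_in_quartet=1 acc=0x1A bytes_emitted=0
After char 1 ('P'=15): chars_in_quartet=2 acc=0x68F bytes_emitted=0
After char 2 ('k'=36): chars_in_quartet=3 acc=0x1A3E4 bytes_emitted=0
After char 3 ('J'=9): chars_in_quartet=4 acc=0x68F909 -> emit 68 F9 09, reset; bytes_emitted=3
After char 4 ('4'=56): chars_in_quartet=1 acc=0x38 bytes_emitted=3
After char 5 ('y'=50): chars_in_quartet=2 acc=0xE32 bytes_emitted=3
After char 6 ('R'=17): chars_in_quartet=3 acc=0x38C91 bytes_emitted=3
After char 7 ('C'=2): chars_in_quartet=4 acc=0xE32442 -> emit E3 24 42, reset; bytes_emitted=6

Answer: 68 F9 09 E3 24 42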